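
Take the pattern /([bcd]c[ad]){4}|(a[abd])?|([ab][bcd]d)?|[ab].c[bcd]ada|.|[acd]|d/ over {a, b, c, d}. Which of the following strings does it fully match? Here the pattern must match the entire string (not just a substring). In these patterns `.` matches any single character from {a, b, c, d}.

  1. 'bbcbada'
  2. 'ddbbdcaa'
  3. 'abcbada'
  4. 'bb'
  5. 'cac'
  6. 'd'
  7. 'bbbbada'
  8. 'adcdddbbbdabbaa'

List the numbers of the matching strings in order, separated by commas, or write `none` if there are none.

1, 3, 6

1 → match
2 → no match
3 → match
4 → no match
5 → no match
6 → match
7 → no match
8 → no match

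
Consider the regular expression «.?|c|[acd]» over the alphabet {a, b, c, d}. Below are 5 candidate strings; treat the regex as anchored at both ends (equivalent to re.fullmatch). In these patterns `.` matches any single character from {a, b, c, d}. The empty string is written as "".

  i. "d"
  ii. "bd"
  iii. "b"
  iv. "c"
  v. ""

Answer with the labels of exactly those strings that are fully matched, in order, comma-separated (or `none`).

i, iii, iv, v

i → match
ii → no match
iii → match
iv → match
v → match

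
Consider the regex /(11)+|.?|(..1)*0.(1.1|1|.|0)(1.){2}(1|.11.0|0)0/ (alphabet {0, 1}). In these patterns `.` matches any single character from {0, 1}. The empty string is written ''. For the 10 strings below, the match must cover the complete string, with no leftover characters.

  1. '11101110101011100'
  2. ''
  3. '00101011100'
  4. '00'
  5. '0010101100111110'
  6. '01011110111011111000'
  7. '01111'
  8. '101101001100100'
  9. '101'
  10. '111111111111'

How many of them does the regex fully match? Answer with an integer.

1 → no match
2 → match
3 → no match
4 → no match
5 → no match
6 → no match
7 → no match
8 → no match
9 → no match
10 → match
Total matched: 2

2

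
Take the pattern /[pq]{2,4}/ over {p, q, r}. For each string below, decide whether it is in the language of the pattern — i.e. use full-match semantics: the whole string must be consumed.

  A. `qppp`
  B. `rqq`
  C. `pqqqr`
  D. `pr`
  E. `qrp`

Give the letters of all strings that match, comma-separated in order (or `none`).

A. `qppp` → match
B. `rqq` → no match
C. `pqqqr` → no match
D. `pr` → no match
E. `qrp` → no match

A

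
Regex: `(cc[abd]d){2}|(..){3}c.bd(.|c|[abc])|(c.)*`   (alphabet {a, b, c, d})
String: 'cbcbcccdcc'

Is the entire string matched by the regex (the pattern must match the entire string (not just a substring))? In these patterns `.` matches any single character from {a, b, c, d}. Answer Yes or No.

Yes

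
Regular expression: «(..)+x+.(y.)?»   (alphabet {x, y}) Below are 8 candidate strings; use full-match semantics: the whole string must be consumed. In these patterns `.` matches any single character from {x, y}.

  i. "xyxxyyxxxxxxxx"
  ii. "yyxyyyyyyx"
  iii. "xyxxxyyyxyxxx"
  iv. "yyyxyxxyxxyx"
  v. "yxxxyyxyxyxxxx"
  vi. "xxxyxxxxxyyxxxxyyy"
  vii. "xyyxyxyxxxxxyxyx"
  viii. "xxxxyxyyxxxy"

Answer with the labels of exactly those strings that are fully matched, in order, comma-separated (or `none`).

i, iii, iv, v, vi, viii

i → match
ii. "yyxyyyyyyx" → no match
iii → match
iv. "yyyxyxxyxxyx" → match
v → match
vi → match
vii → no match
viii. "xxxxyxyyxxxy" → match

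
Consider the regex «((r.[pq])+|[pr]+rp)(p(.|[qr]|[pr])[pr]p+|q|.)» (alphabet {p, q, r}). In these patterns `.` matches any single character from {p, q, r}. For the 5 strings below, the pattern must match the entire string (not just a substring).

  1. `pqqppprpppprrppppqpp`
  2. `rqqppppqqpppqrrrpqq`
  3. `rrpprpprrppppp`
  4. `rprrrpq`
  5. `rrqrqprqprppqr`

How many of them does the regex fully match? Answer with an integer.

1 → no match
2 → no match
3 → match
4. `rprrrpq` → match
5 → no match
Total matched: 2

2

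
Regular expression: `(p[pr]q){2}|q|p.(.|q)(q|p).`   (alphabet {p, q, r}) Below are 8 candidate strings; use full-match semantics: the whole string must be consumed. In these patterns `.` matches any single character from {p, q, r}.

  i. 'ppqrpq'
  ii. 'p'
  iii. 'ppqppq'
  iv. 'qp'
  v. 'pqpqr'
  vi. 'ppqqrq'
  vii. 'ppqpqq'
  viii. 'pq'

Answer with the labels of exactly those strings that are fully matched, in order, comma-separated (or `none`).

i → no match
ii → no match
iii → match
iv → no match
v → match
vi → no match
vii → no match
viii → no match

iii, v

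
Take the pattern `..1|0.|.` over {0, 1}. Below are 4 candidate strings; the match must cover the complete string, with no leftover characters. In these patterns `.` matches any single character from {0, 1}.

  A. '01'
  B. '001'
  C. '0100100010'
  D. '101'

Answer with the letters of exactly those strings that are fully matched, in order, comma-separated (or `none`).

A. '01' → match
B. '001' → match
C. '0100100010' → no match
D. '101' → match

A, B, D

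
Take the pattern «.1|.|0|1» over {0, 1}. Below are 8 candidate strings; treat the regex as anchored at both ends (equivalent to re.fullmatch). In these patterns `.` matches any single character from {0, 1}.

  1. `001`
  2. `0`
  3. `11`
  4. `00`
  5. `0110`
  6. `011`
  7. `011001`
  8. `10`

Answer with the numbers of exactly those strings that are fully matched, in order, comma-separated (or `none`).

2, 3

1 → no match
2 → match
3 → match
4 → no match
5 → no match
6 → no match
7 → no match
8 → no match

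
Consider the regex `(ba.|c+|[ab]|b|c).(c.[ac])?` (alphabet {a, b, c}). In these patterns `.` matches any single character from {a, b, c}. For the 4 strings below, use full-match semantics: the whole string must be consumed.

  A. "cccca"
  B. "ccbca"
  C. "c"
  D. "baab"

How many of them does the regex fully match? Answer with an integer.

2

A. "cccca" → match
B. "ccbca" → no match
C. "c" → no match
D. "baab" → match
Total matched: 2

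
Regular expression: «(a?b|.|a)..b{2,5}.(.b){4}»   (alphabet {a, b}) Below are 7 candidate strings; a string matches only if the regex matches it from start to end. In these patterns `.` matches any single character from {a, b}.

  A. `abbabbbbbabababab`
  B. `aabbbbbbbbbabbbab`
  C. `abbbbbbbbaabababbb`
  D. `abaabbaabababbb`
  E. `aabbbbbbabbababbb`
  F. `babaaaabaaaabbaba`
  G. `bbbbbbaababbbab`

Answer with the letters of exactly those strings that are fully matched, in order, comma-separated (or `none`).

A, B, C, D, E, G

A → match
B → match
C → match
D → match
E → match
F → no match — must end with `b`
G → match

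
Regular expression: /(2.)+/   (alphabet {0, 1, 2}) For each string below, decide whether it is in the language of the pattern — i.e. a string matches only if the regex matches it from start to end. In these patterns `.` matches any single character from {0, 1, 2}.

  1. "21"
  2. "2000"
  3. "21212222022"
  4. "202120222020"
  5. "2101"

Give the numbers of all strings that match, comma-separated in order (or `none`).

1, 4

1. "21" → match
2. "2000" → no match
3. "21212222022" → no match
4. "202120222020" → match
5. "2101" → no match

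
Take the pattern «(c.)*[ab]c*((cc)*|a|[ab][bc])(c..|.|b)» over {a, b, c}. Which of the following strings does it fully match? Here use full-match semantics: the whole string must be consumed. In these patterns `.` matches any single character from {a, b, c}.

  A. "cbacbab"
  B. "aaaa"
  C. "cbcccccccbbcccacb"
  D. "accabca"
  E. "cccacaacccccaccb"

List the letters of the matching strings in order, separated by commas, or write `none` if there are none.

C, E

A → no match
B → no match
C → match
D → no match
E → match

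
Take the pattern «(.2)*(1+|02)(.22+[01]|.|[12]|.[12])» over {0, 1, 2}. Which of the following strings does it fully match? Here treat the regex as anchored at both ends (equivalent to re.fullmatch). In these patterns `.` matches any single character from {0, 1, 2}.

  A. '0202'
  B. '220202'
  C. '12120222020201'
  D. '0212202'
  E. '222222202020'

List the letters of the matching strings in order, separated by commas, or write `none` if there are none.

A, B, C

A → match
B → match
C → match
D → no match
E → no match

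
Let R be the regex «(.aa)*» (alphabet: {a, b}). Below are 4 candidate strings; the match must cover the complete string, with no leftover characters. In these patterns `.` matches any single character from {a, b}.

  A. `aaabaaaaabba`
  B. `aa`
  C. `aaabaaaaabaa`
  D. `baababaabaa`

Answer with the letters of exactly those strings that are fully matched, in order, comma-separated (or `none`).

A. `aaabaaaaabba` → no match
B. `aa` → no match
C. `aaabaaaaabaa` → match
D. `baababaabaa` → no match

C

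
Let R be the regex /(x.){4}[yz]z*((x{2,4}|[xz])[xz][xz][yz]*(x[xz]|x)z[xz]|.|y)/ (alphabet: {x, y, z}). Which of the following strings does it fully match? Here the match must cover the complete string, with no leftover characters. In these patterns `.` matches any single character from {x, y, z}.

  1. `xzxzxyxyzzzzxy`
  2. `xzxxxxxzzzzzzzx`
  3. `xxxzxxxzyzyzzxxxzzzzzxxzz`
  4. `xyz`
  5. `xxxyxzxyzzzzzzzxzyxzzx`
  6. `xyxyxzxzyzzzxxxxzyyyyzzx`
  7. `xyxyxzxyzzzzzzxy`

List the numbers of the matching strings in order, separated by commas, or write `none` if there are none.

1 → no match
2 → match
3 → no match
4 → no match
5 → match
6 → no match
7 → no match

2, 5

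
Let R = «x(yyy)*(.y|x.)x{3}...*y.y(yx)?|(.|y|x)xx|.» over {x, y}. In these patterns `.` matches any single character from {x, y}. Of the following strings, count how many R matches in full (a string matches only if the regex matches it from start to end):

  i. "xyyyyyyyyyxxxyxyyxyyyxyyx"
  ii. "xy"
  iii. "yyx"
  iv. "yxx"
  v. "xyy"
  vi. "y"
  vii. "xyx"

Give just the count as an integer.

i → no match
ii → no match
iii → no match
iv → match
v → no match
vi → match
vii → no match
Total matched: 2

2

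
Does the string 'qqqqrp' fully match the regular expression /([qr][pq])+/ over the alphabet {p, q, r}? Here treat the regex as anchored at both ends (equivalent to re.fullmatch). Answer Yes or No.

Yes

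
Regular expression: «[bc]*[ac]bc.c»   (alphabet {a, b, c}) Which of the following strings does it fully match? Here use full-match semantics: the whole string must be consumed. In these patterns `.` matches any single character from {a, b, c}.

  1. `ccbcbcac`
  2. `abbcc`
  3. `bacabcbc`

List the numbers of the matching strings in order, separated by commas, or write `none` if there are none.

1 → match
2 → no match
3 → no match

1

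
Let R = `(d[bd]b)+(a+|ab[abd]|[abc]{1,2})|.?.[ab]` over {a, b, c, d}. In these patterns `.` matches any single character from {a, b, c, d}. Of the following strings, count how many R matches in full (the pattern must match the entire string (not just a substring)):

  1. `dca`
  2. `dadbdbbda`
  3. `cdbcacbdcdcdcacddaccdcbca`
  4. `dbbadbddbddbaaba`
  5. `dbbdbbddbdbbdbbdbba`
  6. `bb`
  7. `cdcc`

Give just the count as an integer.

1 → match
2 → no match
3 → no match
4 → no match
5 → match
6 → match
7 → no match
Total matched: 3

3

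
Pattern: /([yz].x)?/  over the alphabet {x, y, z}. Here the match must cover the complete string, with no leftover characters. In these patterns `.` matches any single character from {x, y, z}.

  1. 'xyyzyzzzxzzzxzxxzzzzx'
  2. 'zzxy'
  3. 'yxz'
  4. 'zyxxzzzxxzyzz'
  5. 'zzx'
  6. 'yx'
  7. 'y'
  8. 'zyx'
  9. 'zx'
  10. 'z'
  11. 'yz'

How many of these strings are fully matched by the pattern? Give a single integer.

2

1 → no match
2 → no match
3 → no match
4 → no match
5 → match
6 → no match
7 → no match
8 → match
9 → no match
10 → no match
11 → no match
Total matched: 2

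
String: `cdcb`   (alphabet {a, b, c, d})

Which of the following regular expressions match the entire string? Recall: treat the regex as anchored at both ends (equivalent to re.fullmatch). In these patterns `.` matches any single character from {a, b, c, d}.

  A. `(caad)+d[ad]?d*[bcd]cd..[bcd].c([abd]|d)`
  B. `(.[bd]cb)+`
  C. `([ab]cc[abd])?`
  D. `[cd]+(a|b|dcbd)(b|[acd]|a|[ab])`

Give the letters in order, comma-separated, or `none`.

B

A → no match — must start with `caad`
B → match
C → no match
D → no match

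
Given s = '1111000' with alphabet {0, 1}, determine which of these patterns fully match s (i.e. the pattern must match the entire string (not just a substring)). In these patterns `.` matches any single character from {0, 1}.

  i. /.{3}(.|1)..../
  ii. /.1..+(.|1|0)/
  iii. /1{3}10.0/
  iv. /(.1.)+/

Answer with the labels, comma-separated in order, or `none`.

i → no match
ii → match
iii → match
iv → no match

ii, iii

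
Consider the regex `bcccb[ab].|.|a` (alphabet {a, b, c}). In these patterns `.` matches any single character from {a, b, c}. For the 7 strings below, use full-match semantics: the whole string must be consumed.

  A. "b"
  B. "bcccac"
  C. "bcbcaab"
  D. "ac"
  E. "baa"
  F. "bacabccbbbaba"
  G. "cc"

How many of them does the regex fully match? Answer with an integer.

1

A → match
B → no match
C → no match
D → no match
E → no match
F → no match
G → no match
Total matched: 1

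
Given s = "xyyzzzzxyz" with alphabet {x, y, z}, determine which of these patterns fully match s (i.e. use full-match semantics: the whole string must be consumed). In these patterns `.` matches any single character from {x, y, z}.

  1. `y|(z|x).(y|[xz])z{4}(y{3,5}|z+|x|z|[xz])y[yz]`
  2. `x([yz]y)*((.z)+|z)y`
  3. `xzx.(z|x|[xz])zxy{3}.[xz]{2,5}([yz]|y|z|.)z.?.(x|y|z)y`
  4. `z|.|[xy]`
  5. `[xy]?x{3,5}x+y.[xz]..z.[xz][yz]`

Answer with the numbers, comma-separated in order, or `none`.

1

1 → match
2 → no match — must end with "zy"
3 → no match — must start with "xzx"
4 → no match
5 → no match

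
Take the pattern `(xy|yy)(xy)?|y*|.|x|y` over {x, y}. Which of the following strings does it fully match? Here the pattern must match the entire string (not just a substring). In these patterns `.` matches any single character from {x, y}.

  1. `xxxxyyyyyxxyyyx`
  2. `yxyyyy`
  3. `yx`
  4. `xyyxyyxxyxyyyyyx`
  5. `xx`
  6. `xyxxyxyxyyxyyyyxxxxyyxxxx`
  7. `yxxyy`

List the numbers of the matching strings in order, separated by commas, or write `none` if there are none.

none

1 → no match
2 → no match
3 → no match
4 → no match
5 → no match
6 → no match
7 → no match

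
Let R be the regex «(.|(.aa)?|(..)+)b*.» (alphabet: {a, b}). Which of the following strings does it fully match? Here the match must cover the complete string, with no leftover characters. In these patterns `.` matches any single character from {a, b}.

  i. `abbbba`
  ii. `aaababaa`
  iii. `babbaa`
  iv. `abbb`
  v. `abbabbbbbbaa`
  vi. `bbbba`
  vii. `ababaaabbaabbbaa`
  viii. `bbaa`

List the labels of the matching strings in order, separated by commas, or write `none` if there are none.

i. `abbbba` → match
ii. `aaababaa` → no match
iii. `babbaa` → no match
iv. `abbb` → match
v. `abbabbbbbbaa` → no match
vi. `bbbba` → match
vii → no match
viii. `bbaa` → no match

i, iv, vi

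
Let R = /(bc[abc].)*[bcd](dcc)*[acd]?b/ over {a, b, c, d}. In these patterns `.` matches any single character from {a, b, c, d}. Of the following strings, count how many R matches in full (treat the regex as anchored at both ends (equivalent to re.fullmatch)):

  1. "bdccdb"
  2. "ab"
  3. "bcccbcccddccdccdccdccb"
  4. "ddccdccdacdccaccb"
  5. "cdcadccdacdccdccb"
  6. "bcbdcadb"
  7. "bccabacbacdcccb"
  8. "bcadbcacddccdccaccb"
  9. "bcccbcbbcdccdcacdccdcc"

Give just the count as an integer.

2

1 → match
2 → no match
3 → match
4 → no match
5 → no match
6 → no match
7 → no match
8 → no match
9 → no match — must end with "b"
Total matched: 2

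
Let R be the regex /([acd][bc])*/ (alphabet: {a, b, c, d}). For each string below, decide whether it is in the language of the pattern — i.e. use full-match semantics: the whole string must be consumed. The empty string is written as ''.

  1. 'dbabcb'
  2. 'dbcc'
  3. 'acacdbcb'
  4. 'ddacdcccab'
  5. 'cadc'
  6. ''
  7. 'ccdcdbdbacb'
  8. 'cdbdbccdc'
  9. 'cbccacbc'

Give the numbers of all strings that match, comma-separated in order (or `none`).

1, 2, 3, 6

1 → match
2 → match
3 → match
4 → no match
5 → no match
6 → match
7 → no match
8 → no match
9 → no match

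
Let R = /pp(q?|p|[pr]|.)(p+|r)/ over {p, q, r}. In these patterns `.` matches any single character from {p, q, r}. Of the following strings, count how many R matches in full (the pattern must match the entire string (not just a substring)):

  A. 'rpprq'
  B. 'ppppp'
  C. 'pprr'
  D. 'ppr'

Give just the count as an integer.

A. 'rpprq' → no match — must start with 'pp'
B. 'ppppp' → match
C. 'pprr' → match
D. 'ppr' → match
Total matched: 3

3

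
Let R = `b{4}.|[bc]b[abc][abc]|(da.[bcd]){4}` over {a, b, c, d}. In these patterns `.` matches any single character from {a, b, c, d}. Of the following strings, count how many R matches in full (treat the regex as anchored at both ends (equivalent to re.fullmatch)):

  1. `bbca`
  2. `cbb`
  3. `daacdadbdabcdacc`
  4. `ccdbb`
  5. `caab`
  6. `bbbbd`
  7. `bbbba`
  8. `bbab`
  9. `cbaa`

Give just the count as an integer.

6

1 → match
2 → no match
3 → match
4 → no match
5 → no match
6 → match
7 → match
8 → match
9 → match
Total matched: 6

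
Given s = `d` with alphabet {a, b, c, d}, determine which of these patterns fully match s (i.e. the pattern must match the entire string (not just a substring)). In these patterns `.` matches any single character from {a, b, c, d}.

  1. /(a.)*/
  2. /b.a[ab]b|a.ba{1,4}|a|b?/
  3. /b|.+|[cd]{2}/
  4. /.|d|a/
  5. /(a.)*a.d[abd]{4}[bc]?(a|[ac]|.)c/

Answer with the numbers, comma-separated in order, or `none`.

3, 4

1 → no match
2 → no match
3 → match
4 → match
5 → no match — must end with `c`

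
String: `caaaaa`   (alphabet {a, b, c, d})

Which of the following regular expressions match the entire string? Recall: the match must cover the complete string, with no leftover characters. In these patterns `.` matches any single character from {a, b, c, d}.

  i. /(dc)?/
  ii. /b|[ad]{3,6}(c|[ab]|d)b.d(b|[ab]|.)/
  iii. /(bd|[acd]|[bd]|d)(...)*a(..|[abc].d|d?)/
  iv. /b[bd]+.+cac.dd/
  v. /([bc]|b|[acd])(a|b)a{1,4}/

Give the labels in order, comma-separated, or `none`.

i → no match
ii → no match
iii → no match
iv → no match — must start with `b`
v → match

v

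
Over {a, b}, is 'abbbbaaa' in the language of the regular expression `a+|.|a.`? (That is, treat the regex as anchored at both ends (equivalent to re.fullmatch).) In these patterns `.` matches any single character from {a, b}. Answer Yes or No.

No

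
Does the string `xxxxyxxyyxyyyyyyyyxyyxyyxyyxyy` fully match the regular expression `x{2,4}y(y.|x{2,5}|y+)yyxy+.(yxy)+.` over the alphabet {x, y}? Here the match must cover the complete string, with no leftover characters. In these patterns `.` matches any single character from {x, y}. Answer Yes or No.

Yes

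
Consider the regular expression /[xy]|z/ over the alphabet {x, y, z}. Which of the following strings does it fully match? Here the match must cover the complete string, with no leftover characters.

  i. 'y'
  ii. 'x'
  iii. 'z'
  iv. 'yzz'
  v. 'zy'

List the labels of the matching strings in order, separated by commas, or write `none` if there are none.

i, ii, iii

i → match
ii → match
iii → match
iv → no match
v → no match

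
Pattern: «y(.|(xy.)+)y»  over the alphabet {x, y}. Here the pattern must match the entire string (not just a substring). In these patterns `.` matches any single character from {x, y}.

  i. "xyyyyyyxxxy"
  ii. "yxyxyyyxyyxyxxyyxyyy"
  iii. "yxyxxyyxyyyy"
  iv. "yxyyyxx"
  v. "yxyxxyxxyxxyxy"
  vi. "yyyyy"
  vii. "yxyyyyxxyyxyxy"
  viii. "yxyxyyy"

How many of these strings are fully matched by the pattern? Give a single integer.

1

i → no match — must start with "y"
ii → no match
iii → no match
iv → no match — must end with "y"
v → match
vi → no match
vii → no match
viii → no match
Total matched: 1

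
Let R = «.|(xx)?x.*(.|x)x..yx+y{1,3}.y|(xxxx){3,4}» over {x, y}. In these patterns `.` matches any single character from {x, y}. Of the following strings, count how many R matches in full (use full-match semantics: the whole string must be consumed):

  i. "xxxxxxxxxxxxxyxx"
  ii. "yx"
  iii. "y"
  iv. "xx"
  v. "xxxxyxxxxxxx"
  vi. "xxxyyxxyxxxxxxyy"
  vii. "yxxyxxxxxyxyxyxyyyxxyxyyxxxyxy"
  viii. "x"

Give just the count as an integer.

i → no match
ii → no match
iii → match
iv → no match
v → no match
vi → no match
vii → no match
viii → match
Total matched: 2

2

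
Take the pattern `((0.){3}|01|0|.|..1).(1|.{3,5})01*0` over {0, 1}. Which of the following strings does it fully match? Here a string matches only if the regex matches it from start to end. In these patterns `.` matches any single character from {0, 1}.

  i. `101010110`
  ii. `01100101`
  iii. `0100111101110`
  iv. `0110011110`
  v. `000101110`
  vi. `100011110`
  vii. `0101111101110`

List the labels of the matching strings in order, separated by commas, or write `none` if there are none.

i → match
ii → no match — must end with `0`
iii → match
iv → no match
v → no match
vi → no match
vii → match

i, iii, vii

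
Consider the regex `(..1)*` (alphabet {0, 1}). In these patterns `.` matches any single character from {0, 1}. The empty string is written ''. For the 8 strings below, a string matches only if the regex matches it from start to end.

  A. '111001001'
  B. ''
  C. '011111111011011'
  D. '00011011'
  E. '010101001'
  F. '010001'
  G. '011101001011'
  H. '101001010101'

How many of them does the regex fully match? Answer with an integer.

4

A → match
B → match
C → match
D → no match
E → no match
F → no match
G → match
H → no match
Total matched: 4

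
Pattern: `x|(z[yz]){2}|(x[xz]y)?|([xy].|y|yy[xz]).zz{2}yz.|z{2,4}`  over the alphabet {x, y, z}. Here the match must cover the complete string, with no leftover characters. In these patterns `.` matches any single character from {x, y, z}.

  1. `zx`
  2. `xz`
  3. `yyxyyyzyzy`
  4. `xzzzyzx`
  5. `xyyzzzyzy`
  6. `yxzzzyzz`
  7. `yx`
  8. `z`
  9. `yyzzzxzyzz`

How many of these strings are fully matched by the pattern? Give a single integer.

1 → no match
2 → no match
3 → no match
4 → no match
5 → match
6 → match
7 → no match
8 → no match
9 → no match
Total matched: 2

2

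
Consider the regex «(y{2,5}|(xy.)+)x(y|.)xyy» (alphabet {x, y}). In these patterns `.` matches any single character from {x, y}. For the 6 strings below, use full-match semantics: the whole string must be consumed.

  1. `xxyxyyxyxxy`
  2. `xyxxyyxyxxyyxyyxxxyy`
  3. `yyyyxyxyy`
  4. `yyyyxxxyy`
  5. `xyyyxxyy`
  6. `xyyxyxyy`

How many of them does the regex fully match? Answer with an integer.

1 → no match — must end with `xyy`
2 → match
3 → match
4 → match
5 → no match
6 → match
Total matched: 4

4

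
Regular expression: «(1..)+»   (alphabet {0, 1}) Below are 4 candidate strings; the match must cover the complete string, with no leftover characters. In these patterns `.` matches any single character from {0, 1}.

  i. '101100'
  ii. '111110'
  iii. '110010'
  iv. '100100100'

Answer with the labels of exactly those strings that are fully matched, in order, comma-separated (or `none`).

i, ii, iv

i. '101100' → match
ii. '111110' → match
iii. '110010' → no match
iv. '100100100' → match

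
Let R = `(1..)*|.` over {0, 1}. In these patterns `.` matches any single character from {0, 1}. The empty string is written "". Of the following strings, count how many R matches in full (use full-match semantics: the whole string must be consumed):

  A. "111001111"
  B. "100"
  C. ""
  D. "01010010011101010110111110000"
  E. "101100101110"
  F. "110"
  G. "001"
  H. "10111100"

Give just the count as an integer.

4

A → no match
B → match
C → match
D → no match
E → match
F → match
G → no match
H → no match
Total matched: 4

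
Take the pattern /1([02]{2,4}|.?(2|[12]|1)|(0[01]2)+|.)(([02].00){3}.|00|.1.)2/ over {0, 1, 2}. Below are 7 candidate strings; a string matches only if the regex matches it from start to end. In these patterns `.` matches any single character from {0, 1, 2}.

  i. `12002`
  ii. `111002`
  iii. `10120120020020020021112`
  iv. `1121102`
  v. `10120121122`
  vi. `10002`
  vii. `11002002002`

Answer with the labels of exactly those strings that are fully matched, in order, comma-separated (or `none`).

i → match
ii → match
iii → match
iv → match
v → match
vi → match
vii → no match

i, ii, iii, iv, v, vi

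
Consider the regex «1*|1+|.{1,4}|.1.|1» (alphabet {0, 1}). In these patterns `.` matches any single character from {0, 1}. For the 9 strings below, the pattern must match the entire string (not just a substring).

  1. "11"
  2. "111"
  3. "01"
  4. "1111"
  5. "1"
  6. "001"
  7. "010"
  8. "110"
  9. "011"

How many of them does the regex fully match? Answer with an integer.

1. "11" → match
2. "111" → match
3. "01" → match
4. "1111" → match
5. "1" → match
6. "001" → match
7. "010" → match
8. "110" → match
9. "011" → match
Total matched: 9

9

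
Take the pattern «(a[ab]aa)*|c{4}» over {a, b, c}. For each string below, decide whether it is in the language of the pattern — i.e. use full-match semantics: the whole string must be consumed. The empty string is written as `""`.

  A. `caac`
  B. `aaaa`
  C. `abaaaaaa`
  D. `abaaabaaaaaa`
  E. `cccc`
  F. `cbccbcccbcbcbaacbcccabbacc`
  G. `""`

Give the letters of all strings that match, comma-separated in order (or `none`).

A → no match
B → match
C → match
D → match
E → match
F → no match
G → match

B, C, D, E, G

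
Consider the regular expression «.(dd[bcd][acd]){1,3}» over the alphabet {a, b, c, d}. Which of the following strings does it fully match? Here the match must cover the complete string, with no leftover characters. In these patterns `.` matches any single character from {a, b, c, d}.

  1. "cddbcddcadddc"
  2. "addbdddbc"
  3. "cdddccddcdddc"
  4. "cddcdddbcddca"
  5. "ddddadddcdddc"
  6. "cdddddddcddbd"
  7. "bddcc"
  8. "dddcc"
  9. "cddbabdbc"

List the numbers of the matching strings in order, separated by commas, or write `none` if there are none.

1 → match
2 → match
3 → no match
4 → match
5 → match
6 → match
7 → match
8 → match
9 → no match

1, 2, 4, 5, 6, 7, 8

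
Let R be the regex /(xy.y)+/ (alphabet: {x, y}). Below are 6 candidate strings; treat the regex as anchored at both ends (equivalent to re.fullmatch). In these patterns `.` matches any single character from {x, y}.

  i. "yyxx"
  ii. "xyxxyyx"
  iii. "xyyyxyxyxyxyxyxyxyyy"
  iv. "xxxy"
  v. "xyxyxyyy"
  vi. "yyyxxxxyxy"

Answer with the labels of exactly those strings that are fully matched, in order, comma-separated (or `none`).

iii, v

i → no match — must start with "xy"
ii → no match — must end with "y"
iii → match
iv → no match — must start with "xy"
v → match
vi → no match — must start with "xy"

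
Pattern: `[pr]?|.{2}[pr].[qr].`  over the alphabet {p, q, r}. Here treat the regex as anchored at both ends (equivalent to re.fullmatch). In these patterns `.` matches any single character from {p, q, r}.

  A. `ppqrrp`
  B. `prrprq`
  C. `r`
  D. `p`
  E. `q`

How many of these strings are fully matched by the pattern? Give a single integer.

3

A → no match
B → match
C → match
D → match
E → no match
Total matched: 3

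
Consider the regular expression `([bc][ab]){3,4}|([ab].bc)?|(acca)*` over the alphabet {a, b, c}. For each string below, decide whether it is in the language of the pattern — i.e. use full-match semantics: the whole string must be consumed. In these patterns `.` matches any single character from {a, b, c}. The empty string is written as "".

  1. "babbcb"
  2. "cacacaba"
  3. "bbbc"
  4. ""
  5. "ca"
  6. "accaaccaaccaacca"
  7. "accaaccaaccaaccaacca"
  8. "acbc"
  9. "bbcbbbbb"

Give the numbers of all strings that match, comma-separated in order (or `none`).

1, 2, 3, 4, 6, 7, 8, 9

1 → match
2 → match
3 → match
4 → match
5 → no match
6 → match
7 → match
8 → match
9 → match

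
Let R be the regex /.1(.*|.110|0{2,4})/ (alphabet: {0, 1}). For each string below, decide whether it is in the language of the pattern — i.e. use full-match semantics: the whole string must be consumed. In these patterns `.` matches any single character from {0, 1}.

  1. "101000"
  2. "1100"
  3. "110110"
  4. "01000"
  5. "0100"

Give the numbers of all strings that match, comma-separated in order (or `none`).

1. "101000" → no match
2. "1100" → match
3. "110110" → match
4. "01000" → match
5. "0100" → match

2, 3, 4, 5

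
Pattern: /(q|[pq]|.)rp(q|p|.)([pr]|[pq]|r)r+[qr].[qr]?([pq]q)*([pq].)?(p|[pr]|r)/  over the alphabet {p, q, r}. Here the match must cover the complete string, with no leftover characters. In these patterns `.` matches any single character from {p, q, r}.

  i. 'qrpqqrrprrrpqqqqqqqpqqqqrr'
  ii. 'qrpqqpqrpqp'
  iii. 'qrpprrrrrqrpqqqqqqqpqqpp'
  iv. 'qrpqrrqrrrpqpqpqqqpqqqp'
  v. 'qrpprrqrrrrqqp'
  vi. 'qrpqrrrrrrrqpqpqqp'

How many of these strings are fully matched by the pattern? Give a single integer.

i → no match
ii → no match
iii → match
iv → no match
v → no match
vi → no match
Total matched: 1

1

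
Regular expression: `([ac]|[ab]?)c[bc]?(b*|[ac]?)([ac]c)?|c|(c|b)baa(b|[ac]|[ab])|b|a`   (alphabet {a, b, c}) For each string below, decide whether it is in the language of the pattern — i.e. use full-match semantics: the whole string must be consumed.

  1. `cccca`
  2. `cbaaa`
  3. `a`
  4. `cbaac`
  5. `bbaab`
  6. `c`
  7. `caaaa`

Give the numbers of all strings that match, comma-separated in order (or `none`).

2, 3, 4, 5, 6

1 → no match
2 → match
3 → match
4 → match
5 → match
6 → match
7 → no match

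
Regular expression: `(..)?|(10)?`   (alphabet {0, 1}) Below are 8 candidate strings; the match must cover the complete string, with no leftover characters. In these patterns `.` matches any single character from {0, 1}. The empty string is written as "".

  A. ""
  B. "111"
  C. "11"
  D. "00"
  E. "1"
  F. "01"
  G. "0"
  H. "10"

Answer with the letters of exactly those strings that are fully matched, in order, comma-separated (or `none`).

A, C, D, F, H

A. "" → match
B. "111" → no match
C. "11" → match
D. "00" → match
E. "1" → no match
F. "01" → match
G. "0" → no match
H. "10" → match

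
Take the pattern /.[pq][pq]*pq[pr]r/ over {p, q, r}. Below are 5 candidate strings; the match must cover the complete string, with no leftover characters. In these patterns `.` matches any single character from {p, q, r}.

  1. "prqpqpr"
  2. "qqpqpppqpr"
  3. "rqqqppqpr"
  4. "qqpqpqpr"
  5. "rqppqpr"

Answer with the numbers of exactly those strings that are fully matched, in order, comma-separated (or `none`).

2, 3, 4, 5

1 → no match
2 → match
3 → match
4 → match
5 → match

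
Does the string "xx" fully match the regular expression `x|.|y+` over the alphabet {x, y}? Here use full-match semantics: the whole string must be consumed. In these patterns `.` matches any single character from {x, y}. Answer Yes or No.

No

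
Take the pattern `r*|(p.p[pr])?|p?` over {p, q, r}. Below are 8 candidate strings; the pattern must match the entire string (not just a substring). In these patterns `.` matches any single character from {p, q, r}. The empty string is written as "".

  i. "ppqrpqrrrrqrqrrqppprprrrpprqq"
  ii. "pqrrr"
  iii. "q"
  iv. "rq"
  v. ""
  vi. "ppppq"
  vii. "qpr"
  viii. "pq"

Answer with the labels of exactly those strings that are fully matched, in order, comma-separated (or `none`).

i → no match
ii. "pqrrr" → no match
iii. "q" → no match
iv. "rq" → no match
v. "" → match
vi. "ppppq" → no match
vii. "qpr" → no match
viii. "pq" → no match

v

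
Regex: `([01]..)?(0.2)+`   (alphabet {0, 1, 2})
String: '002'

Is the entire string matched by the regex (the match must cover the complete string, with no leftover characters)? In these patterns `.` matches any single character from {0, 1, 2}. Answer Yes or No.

Yes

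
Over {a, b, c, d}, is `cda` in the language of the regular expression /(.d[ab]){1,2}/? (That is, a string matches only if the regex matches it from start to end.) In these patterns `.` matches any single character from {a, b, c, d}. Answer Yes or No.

Yes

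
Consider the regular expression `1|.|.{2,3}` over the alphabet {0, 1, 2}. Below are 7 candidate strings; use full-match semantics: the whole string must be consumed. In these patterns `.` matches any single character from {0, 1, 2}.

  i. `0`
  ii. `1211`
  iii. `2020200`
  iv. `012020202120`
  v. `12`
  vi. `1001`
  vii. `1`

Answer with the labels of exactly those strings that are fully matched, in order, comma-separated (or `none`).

i → match
ii → no match
iii → no match
iv → no match
v → match
vi → no match
vii → match

i, v, vii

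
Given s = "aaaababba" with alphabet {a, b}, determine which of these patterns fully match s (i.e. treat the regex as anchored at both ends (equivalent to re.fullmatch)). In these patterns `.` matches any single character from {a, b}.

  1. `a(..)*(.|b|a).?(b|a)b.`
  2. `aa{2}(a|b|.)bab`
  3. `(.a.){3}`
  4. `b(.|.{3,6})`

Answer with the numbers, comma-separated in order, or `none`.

1 → match
2 → no match — must end with "bab"
3 → no match
4 → no match — must start with "b"

1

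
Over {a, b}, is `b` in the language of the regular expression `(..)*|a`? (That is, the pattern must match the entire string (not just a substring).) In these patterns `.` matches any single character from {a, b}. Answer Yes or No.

No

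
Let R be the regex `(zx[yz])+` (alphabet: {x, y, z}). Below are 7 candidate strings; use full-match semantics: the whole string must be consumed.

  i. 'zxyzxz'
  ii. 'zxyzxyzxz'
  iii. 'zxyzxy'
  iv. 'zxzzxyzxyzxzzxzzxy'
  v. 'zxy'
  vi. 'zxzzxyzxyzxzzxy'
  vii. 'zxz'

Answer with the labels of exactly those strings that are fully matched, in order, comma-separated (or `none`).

i, ii, iii, iv, v, vi, vii

i → match
ii → match
iii → match
iv → match
v → match
vi → match
vii → match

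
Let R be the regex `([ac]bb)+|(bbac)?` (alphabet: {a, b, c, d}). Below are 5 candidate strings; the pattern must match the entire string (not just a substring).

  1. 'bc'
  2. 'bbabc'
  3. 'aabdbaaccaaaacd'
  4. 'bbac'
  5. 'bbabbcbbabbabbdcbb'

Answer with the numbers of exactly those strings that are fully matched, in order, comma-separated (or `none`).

1 → no match
2 → no match
3 → no match
4 → match
5 → no match

4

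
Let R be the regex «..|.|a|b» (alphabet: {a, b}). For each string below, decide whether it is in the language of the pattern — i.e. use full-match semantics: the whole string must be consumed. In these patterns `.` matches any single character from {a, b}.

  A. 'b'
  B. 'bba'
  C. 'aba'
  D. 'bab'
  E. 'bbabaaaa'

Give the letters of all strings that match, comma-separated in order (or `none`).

A

A → match
B → no match
C → no match
D → no match
E → no match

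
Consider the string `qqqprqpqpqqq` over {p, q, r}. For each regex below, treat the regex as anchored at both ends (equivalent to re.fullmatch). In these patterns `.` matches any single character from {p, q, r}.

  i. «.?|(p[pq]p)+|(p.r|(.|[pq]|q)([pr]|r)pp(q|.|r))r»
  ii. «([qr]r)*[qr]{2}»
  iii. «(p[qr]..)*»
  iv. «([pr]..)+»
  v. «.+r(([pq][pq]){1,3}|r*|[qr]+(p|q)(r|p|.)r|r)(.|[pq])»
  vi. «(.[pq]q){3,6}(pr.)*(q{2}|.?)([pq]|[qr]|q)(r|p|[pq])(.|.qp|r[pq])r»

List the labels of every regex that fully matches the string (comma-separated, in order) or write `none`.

v

i → no match
ii → no match
iii → no match
iv → no match
v → match
vi → no match — must end with `r`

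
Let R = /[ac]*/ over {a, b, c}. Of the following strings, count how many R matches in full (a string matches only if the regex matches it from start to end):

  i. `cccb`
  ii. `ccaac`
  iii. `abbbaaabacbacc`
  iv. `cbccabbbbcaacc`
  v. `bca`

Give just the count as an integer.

1

i → no match
ii → match
iii → no match
iv → no match
v → no match
Total matched: 1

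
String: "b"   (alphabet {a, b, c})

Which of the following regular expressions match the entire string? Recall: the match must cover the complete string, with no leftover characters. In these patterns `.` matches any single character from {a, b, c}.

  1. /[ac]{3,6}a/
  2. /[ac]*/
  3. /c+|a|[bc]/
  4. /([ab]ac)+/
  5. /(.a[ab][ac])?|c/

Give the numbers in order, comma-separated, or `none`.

3

1 → no match — must end with "a"
2 → no match
3 → match
4 → no match — must end with "ac"
5 → no match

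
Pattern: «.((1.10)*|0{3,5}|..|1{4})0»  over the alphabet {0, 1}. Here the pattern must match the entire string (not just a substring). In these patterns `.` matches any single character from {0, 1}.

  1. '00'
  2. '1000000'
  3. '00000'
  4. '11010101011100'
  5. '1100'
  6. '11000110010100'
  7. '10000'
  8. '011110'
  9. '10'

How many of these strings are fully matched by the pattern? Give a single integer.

8

1 → match
2 → match
3 → match
4 → match
5 → match
6 → no match
7 → match
8 → match
9 → match
Total matched: 8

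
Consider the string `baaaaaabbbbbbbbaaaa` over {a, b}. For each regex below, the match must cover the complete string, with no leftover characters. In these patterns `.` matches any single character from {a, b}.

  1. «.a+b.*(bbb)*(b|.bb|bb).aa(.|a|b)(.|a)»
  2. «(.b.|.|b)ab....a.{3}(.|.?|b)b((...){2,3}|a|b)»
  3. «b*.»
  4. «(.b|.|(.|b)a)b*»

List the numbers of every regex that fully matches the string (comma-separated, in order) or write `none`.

1 → match
2 → no match
3 → no match
4 → no match

1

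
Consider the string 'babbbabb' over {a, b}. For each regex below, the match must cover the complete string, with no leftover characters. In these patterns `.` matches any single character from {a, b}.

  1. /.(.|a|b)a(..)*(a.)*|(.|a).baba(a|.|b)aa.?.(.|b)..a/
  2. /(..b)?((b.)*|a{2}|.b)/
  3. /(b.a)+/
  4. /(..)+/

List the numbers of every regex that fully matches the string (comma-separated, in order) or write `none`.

2, 4

1 → no match
2 → match
3 → no match — must end with 'a'
4 → match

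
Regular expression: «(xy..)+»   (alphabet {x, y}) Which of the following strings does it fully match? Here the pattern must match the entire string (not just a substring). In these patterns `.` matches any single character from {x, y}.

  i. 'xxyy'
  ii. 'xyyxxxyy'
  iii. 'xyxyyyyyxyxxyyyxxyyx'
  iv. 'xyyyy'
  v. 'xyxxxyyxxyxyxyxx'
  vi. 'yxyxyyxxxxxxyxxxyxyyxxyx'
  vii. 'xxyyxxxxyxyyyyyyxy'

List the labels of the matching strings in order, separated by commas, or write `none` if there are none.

i → no match — must start with 'xy'
ii → no match
iii → no match
iv → no match
v → match
vi → no match — must start with 'xy'
vii → no match — must start with 'xy'

v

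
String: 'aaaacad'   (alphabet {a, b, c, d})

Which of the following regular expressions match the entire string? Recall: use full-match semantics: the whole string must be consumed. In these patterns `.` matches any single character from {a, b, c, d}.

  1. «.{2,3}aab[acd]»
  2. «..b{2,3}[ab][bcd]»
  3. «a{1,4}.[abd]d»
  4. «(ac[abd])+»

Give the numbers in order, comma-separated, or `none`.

1 → no match
2 → no match
3 → match
4 → no match — must start with 'ac'

3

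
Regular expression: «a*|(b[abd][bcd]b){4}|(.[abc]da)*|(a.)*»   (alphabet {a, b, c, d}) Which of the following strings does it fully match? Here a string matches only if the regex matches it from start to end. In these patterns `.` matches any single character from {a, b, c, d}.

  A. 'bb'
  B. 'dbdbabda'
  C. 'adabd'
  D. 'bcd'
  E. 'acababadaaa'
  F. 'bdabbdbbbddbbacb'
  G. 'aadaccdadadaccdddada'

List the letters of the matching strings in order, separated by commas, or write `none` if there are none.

A → no match
B → no match
C → no match
D → no match
E → no match
F → no match
G → no match

none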